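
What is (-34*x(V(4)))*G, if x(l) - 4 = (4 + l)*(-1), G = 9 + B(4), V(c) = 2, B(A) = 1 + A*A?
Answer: 1768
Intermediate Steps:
B(A) = 1 + A**2
G = 26 (G = 9 + (1 + 4**2) = 9 + (1 + 16) = 9 + 17 = 26)
x(l) = -l (x(l) = 4 + (4 + l)*(-1) = 4 + (-4 - l) = -l)
(-34*x(V(4)))*G = -(-34)*2*26 = -34*(-2)*26 = 68*26 = 1768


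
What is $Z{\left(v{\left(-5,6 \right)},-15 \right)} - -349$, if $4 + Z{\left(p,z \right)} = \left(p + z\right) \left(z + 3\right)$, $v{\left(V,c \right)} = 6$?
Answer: $453$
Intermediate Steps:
$Z{\left(p,z \right)} = -4 + \left(3 + z\right) \left(p + z\right)$ ($Z{\left(p,z \right)} = -4 + \left(p + z\right) \left(z + 3\right) = -4 + \left(p + z\right) \left(3 + z\right) = -4 + \left(3 + z\right) \left(p + z\right)$)
$Z{\left(v{\left(-5,6 \right)},-15 \right)} - -349 = \left(-4 + \left(-15\right)^{2} + 3 \cdot 6 + 3 \left(-15\right) + 6 \left(-15\right)\right) - -349 = \left(-4 + 225 + 18 - 45 - 90\right) + 349 = 104 + 349 = 453$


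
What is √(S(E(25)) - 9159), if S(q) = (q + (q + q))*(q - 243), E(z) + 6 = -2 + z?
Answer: I*√20685 ≈ 143.82*I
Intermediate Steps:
E(z) = -8 + z (E(z) = -6 + (-2 + z) = -8 + z)
S(q) = 3*q*(-243 + q) (S(q) = (q + 2*q)*(-243 + q) = (3*q)*(-243 + q) = 3*q*(-243 + q))
√(S(E(25)) - 9159) = √(3*(-8 + 25)*(-243 + (-8 + 25)) - 9159) = √(3*17*(-243 + 17) - 9159) = √(3*17*(-226) - 9159) = √(-11526 - 9159) = √(-20685) = I*√20685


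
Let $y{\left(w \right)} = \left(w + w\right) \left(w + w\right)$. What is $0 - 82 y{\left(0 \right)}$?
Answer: $0$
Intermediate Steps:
$y{\left(w \right)} = 4 w^{2}$ ($y{\left(w \right)} = 2 w 2 w = 4 w^{2}$)
$0 - 82 y{\left(0 \right)} = 0 - 82 \cdot 4 \cdot 0^{2} = 0 - 82 \cdot 4 \cdot 0 = 0 - 0 = 0 + 0 = 0$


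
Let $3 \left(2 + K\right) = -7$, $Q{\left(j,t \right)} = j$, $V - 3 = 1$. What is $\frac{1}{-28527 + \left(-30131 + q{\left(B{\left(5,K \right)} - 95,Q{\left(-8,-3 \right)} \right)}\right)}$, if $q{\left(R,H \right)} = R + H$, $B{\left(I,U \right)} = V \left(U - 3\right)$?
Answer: $- \frac{3}{176371} \approx -1.701 \cdot 10^{-5}$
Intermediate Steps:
$V = 4$ ($V = 3 + 1 = 4$)
$K = - \frac{13}{3}$ ($K = -2 + \frac{1}{3} \left(-7\right) = -2 - \frac{7}{3} = - \frac{13}{3} \approx -4.3333$)
$B{\left(I,U \right)} = -12 + 4 U$ ($B{\left(I,U \right)} = 4 \left(U - 3\right) = 4 \left(-3 + U\right) = -12 + 4 U$)
$q{\left(R,H \right)} = H + R$
$\frac{1}{-28527 + \left(-30131 + q{\left(B{\left(5,K \right)} - 95,Q{\left(-8,-3 \right)} \right)}\right)} = \frac{1}{-28527 + \left(-30131 + \left(-8 + \left(\left(-12 + 4 \left(- \frac{13}{3}\right)\right) - 95\right)\right)\right)} = \frac{1}{-28527 - \frac{90790}{3}} = \frac{1}{- \frac{176371}{3}} = - \frac{3}{176371}$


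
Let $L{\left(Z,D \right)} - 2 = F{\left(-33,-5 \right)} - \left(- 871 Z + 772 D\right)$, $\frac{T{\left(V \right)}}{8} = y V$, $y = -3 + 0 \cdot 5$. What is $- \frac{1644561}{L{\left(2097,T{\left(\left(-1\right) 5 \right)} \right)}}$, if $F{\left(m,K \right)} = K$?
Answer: $- \frac{548187}{577948} \approx -0.94851$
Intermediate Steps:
$y = -3$ ($y = -3 + 0 = -3$)
$T{\left(V \right)} = - 24 V$ ($T{\left(V \right)} = 8 \left(- 3 V\right) = - 24 V$)
$L{\left(Z,D \right)} = -3 - 772 D + 871 Z$ ($L{\left(Z,D \right)} = 2 - \left(5 - 871 Z + 772 D\right) = -3 - 772 D + 871 Z$)
$- \frac{1644561}{L{\left(2097,T{\left(\left(-1\right) 5 \right)} \right)}} = - \frac{1644561}{-3 - 772 \left(- 24 \left(\left(-1\right) 5\right)\right) + 871 \cdot 2097} = - \frac{1644561}{-3 - 772 \left(\left(-24\right) \left(-5\right)\right) + 1826487} = - \frac{1644561}{-3 - 92640 + 1826487} = - \frac{1644561}{1733844} = \left(-1644561\right) \frac{1}{1733844} = - \frac{548187}{577948}$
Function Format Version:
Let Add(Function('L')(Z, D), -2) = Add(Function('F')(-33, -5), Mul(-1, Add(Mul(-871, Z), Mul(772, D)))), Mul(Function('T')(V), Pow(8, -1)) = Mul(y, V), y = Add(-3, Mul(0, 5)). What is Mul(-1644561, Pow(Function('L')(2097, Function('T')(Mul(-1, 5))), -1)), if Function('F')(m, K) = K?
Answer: Rational(-548187, 577948) ≈ -0.94851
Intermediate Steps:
y = -3 (y = Add(-3, 0) = -3)
Function('T')(V) = Mul(-24, V) (Function('T')(V) = Mul(8, Mul(-3, V)) = Mul(-24, V))
Function('L')(Z, D) = Add(-3, Mul(-772, D), Mul(871, Z)) (Function('L')(Z, D) = Add(2, Add(-5, Mul(-1, Add(Mul(-871, Z), Mul(772, D))))) = Add(2, Add(-5, Add(Mul(-772, D), Mul(871, Z)))) = Add(2, Add(-5, Mul(-772, D), Mul(871, Z))) = Add(-3, Mul(-772, D), Mul(871, Z)))
Mul(-1644561, Pow(Function('L')(2097, Function('T')(Mul(-1, 5))), -1)) = Mul(-1644561, Pow(Add(-3, Mul(-772, Mul(-24, Mul(-1, 5))), Mul(871, 2097)), -1)) = Mul(-1644561, Pow(Add(-3, Mul(-772, Mul(-24, -5)), 1826487), -1)) = Mul(-1644561, Pow(Add(-3, Mul(-772, 120), 1826487), -1)) = Mul(-1644561, Pow(Add(-3, -92640, 1826487), -1)) = Mul(-1644561, Pow(1733844, -1)) = Mul(-1644561, Rational(1, 1733844)) = Rational(-548187, 577948)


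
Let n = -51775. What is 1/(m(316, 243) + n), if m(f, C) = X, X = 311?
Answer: -1/51464 ≈ -1.9431e-5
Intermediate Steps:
m(f, C) = 311
1/(m(316, 243) + n) = 1/(311 - 51775) = 1/(-51464) = -1/51464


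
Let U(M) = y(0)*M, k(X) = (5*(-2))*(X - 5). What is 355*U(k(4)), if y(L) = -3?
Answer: -10650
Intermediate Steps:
k(X) = 50 - 10*X (k(X) = -10*(-5 + X) = 50 - 10*X)
U(M) = -3*M
355*U(k(4)) = 355*(-3*(50 - 10*4)) = 355*(-3*(50 - 40)) = 355*(-3*10) = 355*(-30) = -10650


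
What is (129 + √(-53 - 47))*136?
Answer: 17544 + 1360*I ≈ 17544.0 + 1360.0*I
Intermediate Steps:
(129 + √(-53 - 47))*136 = (129 + √(-100))*136 = (129 + 10*I)*136 = 17544 + 1360*I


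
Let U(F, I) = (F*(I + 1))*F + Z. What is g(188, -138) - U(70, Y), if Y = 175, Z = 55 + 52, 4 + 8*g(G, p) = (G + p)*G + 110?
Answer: -3445275/4 ≈ -8.6132e+5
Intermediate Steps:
g(G, p) = 53/4 + G*(G + p)/8 (g(G, p) = -½ + ((G + p)*G + 110)/8 = -½ + (G*(G + p) + 110)/8 = -½ + (110 + G*(G + p))/8 = -½ + (55/4 + G*(G + p)/8) = 53/4 + G*(G + p)/8)
Z = 107
U(F, I) = 107 + F²*(1 + I) (U(F, I) = (F*(I + 1))*F + 107 = (F*(1 + I))*F + 107 = F²*(1 + I) + 107 = 107 + F²*(1 + I))
g(188, -138) - U(70, Y) = (53/4 + (⅛)*188² + (⅛)*188*(-138)) - (107 + 70² + 175*70²) = (53/4 + (⅛)*35344 - 3243) - (107 + 4900 + 175*4900) = (53/4 + 4418 - 3243) - (107 + 4900 + 857500) = 4753/4 - 1*862507 = 4753/4 - 862507 = -3445275/4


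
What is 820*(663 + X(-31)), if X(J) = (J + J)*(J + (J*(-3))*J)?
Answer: 148691420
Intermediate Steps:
X(J) = 2*J*(J - 3*J²) (X(J) = (2*J)*(J + (-3*J)*J) = (2*J)*(J - 3*J²) = 2*J*(J - 3*J²))
820*(663 + X(-31)) = 820*(663 + (-31)²*(2 - 6*(-31))) = 820*(663 + 961*(2 + 186)) = 820*(663 + 961*188) = 820*(663 + 180668) = 820*181331 = 148691420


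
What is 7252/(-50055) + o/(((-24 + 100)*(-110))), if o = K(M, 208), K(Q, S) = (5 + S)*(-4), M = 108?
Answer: -898993/20922990 ≈ -0.042967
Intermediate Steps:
K(Q, S) = -20 - 4*S
o = -852 (o = -20 - 4*208 = -20 - 832 = -852)
7252/(-50055) + o/(((-24 + 100)*(-110))) = 7252/(-50055) - 852*(-1/(110*(-24 + 100))) = 7252*(-1/50055) - 852/(76*(-110)) = -7252/50055 - 852/(-8360) = -7252/50055 - 852*(-1/8360) = -7252/50055 + 213/2090 = -898993/20922990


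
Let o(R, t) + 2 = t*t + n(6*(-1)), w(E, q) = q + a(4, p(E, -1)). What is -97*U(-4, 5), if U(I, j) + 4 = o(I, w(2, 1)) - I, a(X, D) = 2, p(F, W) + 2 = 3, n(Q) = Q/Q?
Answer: -776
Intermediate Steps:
n(Q) = 1
p(F, W) = 1 (p(F, W) = -2 + 3 = 1)
w(E, q) = 2 + q (w(E, q) = q + 2 = 2 + q)
o(R, t) = -1 + t**2 (o(R, t) = -2 + (t*t + 1) = -2 + (t**2 + 1) = -2 + (1 + t**2) = -1 + t**2)
U(I, j) = 4 - I (U(I, j) = -4 + ((-1 + (2 + 1)**2) - I) = -4 + ((-1 + 3**2) - I) = -4 + ((-1 + 9) - I) = -4 + (8 - I) = 4 - I)
-97*U(-4, 5) = -97*(4 - 1*(-4)) = -97*(4 + 4) = -97*8 = -776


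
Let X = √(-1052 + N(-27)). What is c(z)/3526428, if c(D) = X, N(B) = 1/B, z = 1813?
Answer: I*√85215/31737852 ≈ 9.1977e-6*I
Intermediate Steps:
X = I*√85215/9 (X = √(-1052 + 1/(-27)) = √(-1052 - 1/27) = √(-28405/27) = I*√85215/9 ≈ 32.435*I)
c(D) = I*√85215/9
c(z)/3526428 = (I*√85215/9)/3526428 = (I*√85215/9)*(1/3526428) = I*√85215/31737852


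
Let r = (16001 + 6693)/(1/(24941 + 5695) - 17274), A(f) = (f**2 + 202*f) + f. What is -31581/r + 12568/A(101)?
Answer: 3563614466978121/148243471544 ≈ 24039.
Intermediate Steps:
A(f) = f**2 + 203*f
r = -695253384/529206263 (r = 22694/(1/30636 - 17274) = 22694/(-529206263/30636) = 22694*(-30636/529206263) = -695253384/529206263 ≈ -1.3138)
-31581/r + 12568/A(101) = -31581/(-695253384/529206263) + 12568/((101*(203 + 101))) = -31581*(-529206263/695253384) + 12568/((101*304)) = 1856984776867/77250376 + 12568/30704 = 1856984776867/77250376 + 12568*(1/30704) = 1856984776867/77250376 + 1571/3838 = 3563614466978121/148243471544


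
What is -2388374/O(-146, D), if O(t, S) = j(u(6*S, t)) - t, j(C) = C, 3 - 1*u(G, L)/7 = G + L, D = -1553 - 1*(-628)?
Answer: -2388374/40039 ≈ -59.651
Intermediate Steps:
D = -925 (D = -1553 + 628 = -925)
u(G, L) = 21 - 7*G - 7*L (u(G, L) = 21 - 7*(G + L) = 21 + (-7*G - 7*L) = 21 - 7*G - 7*L)
O(t, S) = 21 - 42*S - 8*t (O(t, S) = (21 - 42*S - 7*t) - t = 21 - 42*S - 8*t)
-2388374/O(-146, D) = -2388374/(21 - 42*(-925) - 8*(-146)) = -2388374/(21 + 38850 + 1168) = -2388374/40039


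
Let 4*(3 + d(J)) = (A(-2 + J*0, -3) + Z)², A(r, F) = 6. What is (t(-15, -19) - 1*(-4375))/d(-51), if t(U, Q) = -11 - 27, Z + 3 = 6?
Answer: 17348/69 ≈ 251.42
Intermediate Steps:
Z = 3 (Z = -3 + 6 = 3)
d(J) = 69/4 (d(J) = -3 + (6 + 3)²/4 = -3 + (¼)*9² = -3 + (¼)*81 = -3 + 81/4 = 69/4)
t(U, Q) = -38
(t(-15, -19) - 1*(-4375))/d(-51) = (-38 - 1*(-4375))/(69/4) = (-38 + 4375)*(4/69) = 4337*(4/69) = 17348/69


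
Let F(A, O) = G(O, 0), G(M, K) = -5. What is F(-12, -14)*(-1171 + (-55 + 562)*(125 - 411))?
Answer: 730865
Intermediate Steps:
F(A, O) = -5
F(-12, -14)*(-1171 + (-55 + 562)*(125 - 411)) = -5*(-1171 + (-55 + 562)*(125 - 411)) = -5*(-1171 + 507*(-286)) = -5*(-1171 - 145002) = -5*(-146173) = 730865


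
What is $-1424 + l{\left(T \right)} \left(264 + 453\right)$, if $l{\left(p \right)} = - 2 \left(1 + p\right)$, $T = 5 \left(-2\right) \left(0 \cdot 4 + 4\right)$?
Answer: $54502$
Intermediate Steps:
$T = -40$ ($T = - 10 \left(0 + 4\right) = \left(-10\right) 4 = -40$)
$l{\left(p \right)} = -2 - 2 p$
$-1424 + l{\left(T \right)} \left(264 + 453\right) = -1424 + \left(-2 - -80\right) \left(264 + 453\right) = -1424 + \left(-2 + 80\right) 717 = -1424 + 78 \cdot 717 = -1424 + 55926 = 54502$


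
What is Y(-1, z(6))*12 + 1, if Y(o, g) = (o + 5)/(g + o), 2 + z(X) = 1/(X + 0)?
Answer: -271/17 ≈ -15.941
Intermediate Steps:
z(X) = -2 + 1/X (z(X) = -2 + 1/(X + 0) = -2 + 1/X)
Y(o, g) = (5 + o)/(g + o)
Y(-1, z(6))*12 + 1 = ((5 - 1)/((-2 + 1/6) - 1))*12 + 1 = (4/((-2 + ⅙) - 1))*12 + 1 = (4/(-11/6 - 1))*12 + 1 = (4/(-17/6))*12 + 1 = -6/17*4*12 + 1 = -24/17*12 + 1 = -288/17 + 1 = -271/17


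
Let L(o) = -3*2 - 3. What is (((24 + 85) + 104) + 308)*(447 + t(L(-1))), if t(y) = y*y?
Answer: 275088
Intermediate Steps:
L(o) = -9 (L(o) = -6 - 3 = -9)
t(y) = y**2
(((24 + 85) + 104) + 308)*(447 + t(L(-1))) = (((24 + 85) + 104) + 308)*(447 + (-9)**2) = ((109 + 104) + 308)*(447 + 81) = (213 + 308)*528 = 521*528 = 275088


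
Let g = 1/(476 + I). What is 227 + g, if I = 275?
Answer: 170478/751 ≈ 227.00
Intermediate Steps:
g = 1/751 (g = 1/(476 + 275) = 1/751 ≈ 0.0013316)
227 + g = 227 + 1/751 = 170478/751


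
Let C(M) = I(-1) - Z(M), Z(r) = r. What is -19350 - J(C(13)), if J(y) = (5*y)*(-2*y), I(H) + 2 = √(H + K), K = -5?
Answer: -17160 - 300*I*√6 ≈ -17160.0 - 734.85*I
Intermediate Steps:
I(H) = -2 + √(-5 + H) (I(H) = -2 + √(H - 5) = -2 + √(-5 + H))
C(M) = -2 - M + I*√6 (C(M) = (-2 + √(-5 - 1)) - M = (-2 + √(-6)) - M = (-2 + I*√6) - M = -2 - M + I*√6)
J(y) = -10*y²
-19350 - J(C(13)) = -19350 - (-10)*(-2 - 1*13 + I*√6)² = -19350 - (-10)*(-2 - 13 + I*√6)² = -19350 - (-10)*(-15 + I*√6)² = -19350 + 10*(-15 + I*√6)²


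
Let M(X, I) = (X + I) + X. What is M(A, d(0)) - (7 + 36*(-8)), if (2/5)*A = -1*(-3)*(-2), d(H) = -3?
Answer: 248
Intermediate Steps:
A = -15 (A = 5*(-1*(-3)*(-2))/2 = 5*(3*(-2))/2 = (5/2)*(-6) = -15)
M(X, I) = I + 2*X (M(X, I) = (I + X) + X = I + 2*X)
M(A, d(0)) - (7 + 36*(-8)) = (-3 + 2*(-15)) - (7 + 36*(-8)) = (-3 - 30) - (7 - 288) = -33 - 1*(-281) = -33 + 281 = 248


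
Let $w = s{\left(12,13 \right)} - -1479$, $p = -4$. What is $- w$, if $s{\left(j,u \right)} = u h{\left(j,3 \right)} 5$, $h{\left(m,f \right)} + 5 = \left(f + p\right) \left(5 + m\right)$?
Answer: $-49$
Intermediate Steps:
$h{\left(m,f \right)} = -5 + \left(-4 + f\right) \left(5 + m\right)$ ($h{\left(m,f \right)} = -5 + \left(f - 4\right) \left(5 + m\right) = -5 + \left(-4 + f\right) \left(5 + m\right)$)
$s{\left(j,u \right)} = 5 u \left(-10 - j\right)$ ($s{\left(j,u \right)} = u \left(-25 - 4 j + 5 \cdot 3 + 3 j\right) 5 = u \left(-25 - 4 j + 15 + 3 j\right) 5 = u \left(-10 - j\right) 5 = 5 u \left(-10 - j\right)$)
$w = 49$ ($w = 5 \cdot 13 \left(-10 - 12\right) - -1479 = 5 \cdot 13 \left(-10 - 12\right) + 1479 = 5 \cdot 13 \left(-22\right) + 1479 = -1430 + 1479 = 49$)
$- w = \left(-1\right) 49 = -49$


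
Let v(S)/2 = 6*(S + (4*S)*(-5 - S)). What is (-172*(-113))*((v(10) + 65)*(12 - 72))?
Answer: 8180612400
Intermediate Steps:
v(S) = 12*S + 48*S*(-5 - S) (v(S) = 2*(6*(S + (4*S)*(-5 - S))) = 2*(6*(S + 4*S*(-5 - S))) = 2*(6*S + 24*S*(-5 - S)) = 12*S + 48*S*(-5 - S))
(-172*(-113))*((v(10) + 65)*(12 - 72)) = (-172*(-113))*((-12*10*(19 + 4*10) + 65)*(12 - 72)) = 19436*((-12*10*(19 + 40) + 65)*(-60)) = 19436*((-12*10*59 + 65)*(-60)) = 19436*((-7080 + 65)*(-60)) = 19436*(-7015*(-60)) = 19436*420900 = 8180612400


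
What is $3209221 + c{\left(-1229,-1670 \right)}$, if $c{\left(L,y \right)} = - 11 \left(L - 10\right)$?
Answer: $3222850$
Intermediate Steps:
$c{\left(L,y \right)} = 110 - 11 L$ ($c{\left(L,y \right)} = - 11 \left(-10 + L\right) = 110 - 11 L$)
$3209221 + c{\left(-1229,-1670 \right)} = 3209221 + \left(110 - -13519\right) = 3209221 + \left(110 + 13519\right) = 3209221 + 13629 = 3222850$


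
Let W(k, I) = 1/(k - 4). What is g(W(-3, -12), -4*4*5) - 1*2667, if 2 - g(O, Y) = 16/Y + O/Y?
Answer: -1492289/560 ≈ -2664.8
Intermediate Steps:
W(k, I) = 1/(-4 + k)
g(O, Y) = 2 - 16/Y - O/Y (g(O, Y) = 2 - (16/Y + O/Y) = 2 + (-16/Y - O/Y) = 2 - 16/Y - O/Y)
g(W(-3, -12), -4*4*5) - 1*2667 = (-16 - 1/(-4 - 3) + 2*(-4*4*5))/((-4*4*5)) - 1*2667 = (-16 - 1/(-7) + 2*(-16*5))/((-16*5)) - 2667 = (-16 - 1*(-⅐) + 2*(-80))/(-80) - 2667 = -(-16 + ⅐ - 160)/80 - 2667 = -1/80*(-1231/7) - 2667 = 1231/560 - 2667 = -1492289/560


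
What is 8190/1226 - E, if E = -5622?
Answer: 3450381/613 ≈ 5628.7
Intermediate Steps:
8190/1226 - E = 8190/1226 - 1*(-5622) = 8190*(1/1226) + 5622 = 4095/613 + 5622 = 3450381/613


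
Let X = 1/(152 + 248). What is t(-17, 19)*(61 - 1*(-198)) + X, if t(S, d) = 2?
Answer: 207201/400 ≈ 518.00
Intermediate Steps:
X = 1/400 ≈ 0.0025000
t(-17, 19)*(61 - 1*(-198)) + X = 2*(61 - 1*(-198)) + 1/400 = 2*(61 + 198) + 1/400 = 2*259 + 1/400 = 518 + 1/400 = 207201/400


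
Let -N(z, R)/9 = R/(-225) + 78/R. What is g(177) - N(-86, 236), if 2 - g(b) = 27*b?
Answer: -14111223/2950 ≈ -4783.5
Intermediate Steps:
g(b) = 2 - 27*b
N(z, R) = -702/R + R/25 (N(z, R) = -9*(R/(-225) + 78/R) = -9*(R*(-1/225) + 78/R) = -9*(-R/225 + 78/R) = -9*(78/R - R/225) = -702/R + R/25)
g(177) - N(-86, 236) = (2 - 27*177) - (-702/236 + (1/25)*236) = (2 - 4779) - (-702*1/236 + 236/25) = -4777 - (-351/118 + 236/25) = -4777 - 1*19073/2950 = -4777 - 19073/2950 = -14111223/2950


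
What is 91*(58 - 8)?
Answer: 4550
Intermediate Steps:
91*(58 - 8) = 91*50 = 4550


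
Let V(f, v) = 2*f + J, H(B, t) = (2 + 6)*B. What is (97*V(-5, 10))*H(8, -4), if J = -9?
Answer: -117952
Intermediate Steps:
H(B, t) = 8*B
V(f, v) = -9 + 2*f (V(f, v) = 2*f - 9 = -9 + 2*f)
(97*V(-5, 10))*H(8, -4) = (97*(-9 + 2*(-5)))*(8*8) = (97*(-9 - 10))*64 = (97*(-19))*64 = -1843*64 = -117952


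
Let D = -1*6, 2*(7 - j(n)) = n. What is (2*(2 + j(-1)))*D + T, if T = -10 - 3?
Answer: -127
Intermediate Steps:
j(n) = 7 - n/2
D = -6
T = -13
(2*(2 + j(-1)))*D + T = (2*(2 + (7 - ½*(-1))))*(-6) - 13 = (2*(2 + (7 + ½)))*(-6) - 13 = (2*(2 + 15/2))*(-6) - 13 = (2*(19/2))*(-6) - 13 = 19*(-6) - 13 = -114 - 13 = -127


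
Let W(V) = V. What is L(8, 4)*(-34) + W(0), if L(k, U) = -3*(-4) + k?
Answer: -680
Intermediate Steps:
L(k, U) = 12 + k
L(8, 4)*(-34) + W(0) = (12 + 8)*(-34) + 0 = 20*(-34) + 0 = -680 + 0 = -680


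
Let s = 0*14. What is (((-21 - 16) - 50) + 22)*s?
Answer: 0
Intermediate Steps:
s = 0
(((-21 - 16) - 50) + 22)*s = (((-21 - 16) - 50) + 22)*0 = ((-37 - 50) + 22)*0 = (-87 + 22)*0 = -65*0 = 0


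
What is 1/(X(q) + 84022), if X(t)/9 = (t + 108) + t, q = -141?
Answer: 1/82456 ≈ 1.2128e-5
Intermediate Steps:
X(t) = 972 + 18*t (X(t) = 9*((t + 108) + t) = 9*((108 + t) + t) = 9*(108 + 2*t) = 972 + 18*t)
1/(X(q) + 84022) = 1/((972 + 18*(-141)) + 84022) = 1/((972 - 2538) + 84022) = 1/(-1566 + 84022) = 1/82456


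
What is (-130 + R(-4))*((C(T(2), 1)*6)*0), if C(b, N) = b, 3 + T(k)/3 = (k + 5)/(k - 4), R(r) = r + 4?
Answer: 0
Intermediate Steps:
R(r) = 4 + r
T(k) = -9 + 3*(5 + k)/(-4 + k) (T(k) = -9 + 3*((k + 5)/(k - 4)) = -9 + 3*((5 + k)/(-4 + k)) = -9 + 3*(5 + k)/(-4 + k))
(-130 + R(-4))*((C(T(2), 1)*6)*0) = (-130 + (4 - 4))*(((3*(17 - 2*2)/(-4 + 2))*6)*0) = (-130 + 0)*(((3*(17 - 4)/(-2))*6)*0) = -130*(3*(-½)*13)*6*0 = -130*(-39/2*6)*0 = -(-15210)*0 = -130*0 = 0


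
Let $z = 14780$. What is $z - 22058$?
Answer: $-7278$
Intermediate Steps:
$z - 22058 = 14780 - 22058 = -7278$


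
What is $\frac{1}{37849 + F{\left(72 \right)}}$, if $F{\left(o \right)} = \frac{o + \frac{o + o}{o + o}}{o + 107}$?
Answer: $\frac{179}{6775044} \approx 2.642 \cdot 10^{-5}$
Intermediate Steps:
$F{\left(o \right)} = \frac{1 + o}{107 + o}$ ($F{\left(o \right)} = \frac{o + \frac{2 o}{2 o}}{107 + o} = \frac{o + 2 o \frac{1}{2 o}}{107 + o} = \frac{o + 1}{107 + o} = \frac{1 + o}{107 + o}$)
$\frac{1}{37849 + F{\left(72 \right)}} = \frac{1}{37849 + \frac{1 + 72}{107 + 72}} = \frac{1}{37849 + \frac{1}{179} \cdot 73} = \frac{1}{37849 + \frac{73}{179}} = \frac{1}{\frac{6775044}{179}} = \frac{179}{6775044}$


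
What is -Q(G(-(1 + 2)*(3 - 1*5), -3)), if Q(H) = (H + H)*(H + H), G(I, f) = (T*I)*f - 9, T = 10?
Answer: -142884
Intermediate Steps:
G(I, f) = -9 + 10*I*f (G(I, f) = (10*I)*f - 9 = 10*I*f - 9 = -9 + 10*I*f)
Q(H) = 4*H**2 (Q(H) = (2*H)*(2*H) = 4*H**2)
-Q(G(-(1 + 2)*(3 - 1*5), -3)) = -4*(-9 + 10*(-(1 + 2)*(3 - 1*5))*(-3))**2 = -4*(-9 + 10*(-3*(3 - 5))*(-3))**2 = -4*(-9 + 10*(-3*(-2))*(-3))**2 = -4*(-9 + 10*(-1*(-6))*(-3))**2 = -4*(-9 + 10*6*(-3))**2 = -4*(-9 - 180)**2 = -4*(-189)**2 = -4*35721 = -1*142884 = -142884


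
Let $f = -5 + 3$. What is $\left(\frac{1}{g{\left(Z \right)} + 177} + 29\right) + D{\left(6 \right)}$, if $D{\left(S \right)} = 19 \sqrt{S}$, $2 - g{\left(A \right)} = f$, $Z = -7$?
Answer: $\frac{5250}{181} + 19 \sqrt{6} \approx 75.546$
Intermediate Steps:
$f = -2$
$g{\left(A \right)} = 4$ ($g{\left(A \right)} = 2 - -2 = 2 + 2 = 4$)
$\left(\frac{1}{g{\left(Z \right)} + 177} + 29\right) + D{\left(6 \right)} = \left(\frac{1}{4 + 177} + 29\right) + 19 \sqrt{6} = \left(\frac{1}{181} + 29\right) + 19 \sqrt{6} = \frac{5250}{181} + 19 \sqrt{6}$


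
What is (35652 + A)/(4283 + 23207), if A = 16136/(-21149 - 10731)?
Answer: 142071203/109547650 ≈ 1.2969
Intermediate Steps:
A = -2017/3985 (A = 16136/(-31880) = 16136*(-1/31880) = -2017/3985 ≈ -0.50615)
(35652 + A)/(4283 + 23207) = (35652 - 2017/3985)/(4283 + 23207) = (142071203/3985)/27490 = (142071203/3985)*(1/27490) = 142071203/109547650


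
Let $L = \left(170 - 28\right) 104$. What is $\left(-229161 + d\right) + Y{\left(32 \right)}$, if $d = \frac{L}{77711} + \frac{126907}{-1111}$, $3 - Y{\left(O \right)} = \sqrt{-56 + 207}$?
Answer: $- \frac{1799512891377}{7848811} - \sqrt{151} \approx -2.2928 \cdot 10^{5}$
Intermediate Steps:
$L = 14768$ ($L = 142 \cdot 104 = 14768$)
$Y{\left(O \right)} = 3 - \sqrt{151}$ ($Y{\left(O \right)} = 3 - \sqrt{-56 + 207} = 3 - \sqrt{151}$)
$d = - \frac{895060239}{7848811}$ ($d = \frac{14768}{77711} + \frac{126907}{-1111} = 14768 \cdot \frac{1}{77711} + 126907 \left(- \frac{1}{1111}\right) = \frac{14768}{77711} - \frac{11537}{101} = - \frac{895060239}{7848811} \approx -114.04$)
$\left(-229161 + d\right) + Y{\left(32 \right)} = \left(-229161 - \frac{895060239}{7848811}\right) + \left(3 - \sqrt{151}\right) = - \frac{1799536437810}{7848811} + \left(3 - \sqrt{151}\right) = - \frac{1799512891377}{7848811} - \sqrt{151}$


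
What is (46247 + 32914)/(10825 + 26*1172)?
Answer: 79161/41297 ≈ 1.9169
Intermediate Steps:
(46247 + 32914)/(10825 + 26*1172) = 79161/(10825 + 30472) = 79161/41297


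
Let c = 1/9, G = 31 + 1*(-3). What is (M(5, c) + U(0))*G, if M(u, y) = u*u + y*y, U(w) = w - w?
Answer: 56728/81 ≈ 700.35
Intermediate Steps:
U(w) = 0
G = 28 (G = 31 - 3 = 28)
c = ⅑ ≈ 0.11111
M(u, y) = u² + y²
(M(5, c) + U(0))*G = ((5² + (⅑)²) + 0)*28 = ((25 + 1/81) + 0)*28 = (2026/81 + 0)*28 = (2026/81)*28 = 56728/81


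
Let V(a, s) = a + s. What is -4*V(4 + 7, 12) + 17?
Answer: -75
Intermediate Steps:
-4*V(4 + 7, 12) + 17 = -4*((4 + 7) + 12) + 17 = -4*(11 + 12) + 17 = -4*23 + 17 = -92 + 17 = -75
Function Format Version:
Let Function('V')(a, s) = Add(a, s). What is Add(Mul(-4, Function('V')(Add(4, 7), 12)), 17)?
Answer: -75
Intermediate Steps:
Add(Mul(-4, Function('V')(Add(4, 7), 12)), 17) = Add(Mul(-4, Add(Add(4, 7), 12)), 17) = Add(Mul(-4, Add(11, 12)), 17) = Add(Mul(-4, 23), 17) = Add(-92, 17) = -75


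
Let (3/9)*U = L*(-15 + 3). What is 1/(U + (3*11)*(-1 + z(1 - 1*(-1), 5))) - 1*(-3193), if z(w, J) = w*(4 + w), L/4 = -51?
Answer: 24608452/7707 ≈ 3193.0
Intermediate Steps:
L = -204 (L = 4*(-51) = -204)
U = 7344 (U = 3*(-204*(-15 + 3)) = 3*(-204*(-12)) = 3*2448 = 7344)
1/(U + (3*11)*(-1 + z(1 - 1*(-1), 5))) - 1*(-3193) = 1/(7344 + (3*11)*(-1 + (1 - 1*(-1))*(4 + (1 - 1*(-1))))) - 1*(-3193) = 1/(7344 + 33*(-1 + (1 + 1)*(4 + (1 + 1)))) + 3193 = 1/(7344 + 33*(-1 + 2*(4 + 2))) + 3193 = 1/(7344 + 33*(-1 + 2*6)) + 3193 = 1/(7344 + 33*(-1 + 12)) + 3193 = 1/(7344 + 33*11) + 3193 = 1/(7344 + 363) + 3193 = 1/7707 + 3193 = 24608452/7707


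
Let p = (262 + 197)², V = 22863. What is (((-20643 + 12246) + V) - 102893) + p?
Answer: 122254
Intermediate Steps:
p = 210681 (p = 459² = 210681)
(((-20643 + 12246) + V) - 102893) + p = (((-20643 + 12246) + 22863) - 102893) + 210681 = ((-8397 + 22863) - 102893) + 210681 = (14466 - 102893) + 210681 = -88427 + 210681 = 122254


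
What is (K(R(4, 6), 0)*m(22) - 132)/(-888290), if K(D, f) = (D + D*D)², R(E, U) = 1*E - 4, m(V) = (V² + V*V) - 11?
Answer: 66/444145 ≈ 0.00014860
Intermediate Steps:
m(V) = -11 + 2*V² (m(V) = (V² + V²) - 11 = 2*V² - 11 = -11 + 2*V²)
R(E, U) = -4 + E (R(E, U) = E - 4 = -4 + E)
K(D, f) = (D + D²)²
(K(R(4, 6), 0)*m(22) - 132)/(-888290) = (((-4 + 4)²*(1 + (-4 + 4))²)*(-11 + 2*22²) - 132)/(-888290) = ((0²*(1 + 0)²)*(-11 + 2*484) - 132)*(-1/888290) = ((0*1²)*(-11 + 968) - 132)*(-1/888290) = ((0*1)*957 - 132)*(-1/888290) = (0*957 - 132)*(-1/888290) = (0 - 132)*(-1/888290) = -132*(-1/888290) = 66/444145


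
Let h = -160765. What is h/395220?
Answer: -32153/79044 ≈ -0.40677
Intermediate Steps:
h/395220 = -160765/395220 = -160765*1/395220 = -32153/79044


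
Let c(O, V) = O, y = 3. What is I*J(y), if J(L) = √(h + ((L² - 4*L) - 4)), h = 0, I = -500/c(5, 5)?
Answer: -100*I*√7 ≈ -264.58*I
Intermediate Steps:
I = -100 (I = -500/5 = -500*⅕ = -100)
J(L) = √(-4 + L² - 4*L) (J(L) = √(0 + ((L² - 4*L) - 4)) = √(0 + (-4 + L² - 4*L)) = √(-4 + L² - 4*L))
I*J(y) = -100*√(-4 + 3² - 4*3) = -100*√(-4 + 9 - 12) = -100*I*√7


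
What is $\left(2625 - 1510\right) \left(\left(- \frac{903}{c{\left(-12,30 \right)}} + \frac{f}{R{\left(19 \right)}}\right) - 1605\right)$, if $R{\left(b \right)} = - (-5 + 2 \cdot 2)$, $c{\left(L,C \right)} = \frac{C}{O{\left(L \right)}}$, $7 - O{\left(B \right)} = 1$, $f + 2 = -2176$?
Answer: $-4419414$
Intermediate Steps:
$f = -2178$ ($f = -2 - 2176 = -2178$)
$O{\left(B \right)} = 6$ ($O{\left(B \right)} = 7 - 1 = 6$)
$c{\left(L,C \right)} = \frac{C}{6}$
$R{\left(b \right)} = 1$ ($R{\left(b \right)} = - (-5 + 4) = \left(-1\right) \left(-1\right) = 1$)
$\left(2625 - 1510\right) \left(\left(- \frac{903}{c{\left(-12,30 \right)}} + \frac{f}{R{\left(19 \right)}}\right) - 1605\right) = \left(2625 - 1510\right) \left(\left(- \frac{903}{\frac{1}{6} \cdot 30} - \frac{2178}{1}\right) - 1605\right) = 1115 \left(\left(- \frac{903}{5} - 2178\right) - 1605\right) = 1115 \left(- \frac{11793}{5} - 1605\right) = 1115 \left(- \frac{19818}{5}\right) = -4419414$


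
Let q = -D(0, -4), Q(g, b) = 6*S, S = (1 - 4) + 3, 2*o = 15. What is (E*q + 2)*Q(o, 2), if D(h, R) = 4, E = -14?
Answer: 0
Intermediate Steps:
o = 15/2 (o = (½)*15 = 15/2 ≈ 7.5000)
S = 0 (S = -3 + 3 = 0)
Q(g, b) = 0 (Q(g, b) = 6*0 = 0)
q = -4 (q = -1*4 = -4)
(E*q + 2)*Q(o, 2) = (-14*(-4) + 2)*0 = (56 + 2)*0 = 58*0 = 0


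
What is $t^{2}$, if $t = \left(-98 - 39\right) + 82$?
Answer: $3025$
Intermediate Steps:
$t = -55$ ($t = -137 + 82 = -55$)
$t^{2} = \left(-55\right)^{2} = 3025$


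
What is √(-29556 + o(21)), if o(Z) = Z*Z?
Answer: 3*I*√3235 ≈ 170.63*I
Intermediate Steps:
o(Z) = Z²
√(-29556 + o(21)) = √(-29556 + 21²) = √(-29556 + 441) = √(-29115) = 3*I*√3235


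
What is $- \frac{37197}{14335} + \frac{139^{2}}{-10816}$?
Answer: $- \frac{679289287}{155047360} \approx -4.3812$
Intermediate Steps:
$- \frac{37197}{14335} + \frac{139^{2}}{-10816} = \left(-37197\right) \frac{1}{14335} + 19321 \left(- \frac{1}{10816}\right) = - \frac{37197}{14335} - \frac{19321}{10816} = - \frac{679289287}{155047360}$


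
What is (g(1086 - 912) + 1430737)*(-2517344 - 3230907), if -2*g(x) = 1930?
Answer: -8218688328772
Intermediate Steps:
g(x) = -965 (g(x) = -½*1930 = -965)
(g(1086 - 912) + 1430737)*(-2517344 - 3230907) = (-965 + 1430737)*(-2517344 - 3230907) = 1429772*(-5748251) = -8218688328772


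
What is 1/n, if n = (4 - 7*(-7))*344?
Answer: 1/18232 ≈ 5.4849e-5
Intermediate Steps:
n = 18232 (n = (4 + 49)*344 = 53*344 = 18232)
1/n = 1/18232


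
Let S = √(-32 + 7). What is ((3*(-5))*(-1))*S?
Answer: 75*I ≈ 75.0*I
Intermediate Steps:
S = 5*I (S = √(-25) = 5*I ≈ 5.0*I)
((3*(-5))*(-1))*S = ((3*(-5))*(-1))*(5*I) = (-15*(-1))*(5*I) = 15*(5*I) = 75*I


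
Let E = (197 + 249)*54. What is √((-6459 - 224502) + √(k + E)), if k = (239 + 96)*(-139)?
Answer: √(-230961 + I*√22481) ≈ 0.156 + 480.58*I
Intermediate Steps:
E = 24084 (E = 446*54 = 24084)
k = -46565 (k = 335*(-139) = -46565)
√((-6459 - 224502) + √(k + E)) = √((-6459 - 224502) + √(-46565 + 24084)) = √(-230961 + √(-22481)) = √(-230961 + I*√22481)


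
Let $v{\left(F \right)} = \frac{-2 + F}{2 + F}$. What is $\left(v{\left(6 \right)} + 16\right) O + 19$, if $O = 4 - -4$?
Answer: $151$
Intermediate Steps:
$v{\left(F \right)} = \frac{-2 + F}{2 + F}$
$O = 8$ ($O = 4 + 4 = 8$)
$\left(v{\left(6 \right)} + 16\right) O + 19 = \left(\frac{-2 + 6}{2 + 6} + 16\right) 8 + 19 = \left(\frac{1}{8} \cdot 4 + 16\right) 8 + 19 = \left(\frac{1}{2} + 16\right) 8 + 19 = \frac{33}{2} \cdot 8 + 19 = 132 + 19 = 151$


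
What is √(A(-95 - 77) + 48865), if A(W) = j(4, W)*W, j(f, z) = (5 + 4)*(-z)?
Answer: I*√217391 ≈ 466.25*I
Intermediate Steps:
j(f, z) = -9*z (j(f, z) = 9*(-z) = -9*z)
A(W) = -9*W² (A(W) = (-9*W)*W = -9*W²)
√(A(-95 - 77) + 48865) = √(-9*(-95 - 77)² + 48865) = √(-9*(-172)² + 48865) = √(-9*29584 + 48865) = √(-266256 + 48865) = √(-217391) = I*√217391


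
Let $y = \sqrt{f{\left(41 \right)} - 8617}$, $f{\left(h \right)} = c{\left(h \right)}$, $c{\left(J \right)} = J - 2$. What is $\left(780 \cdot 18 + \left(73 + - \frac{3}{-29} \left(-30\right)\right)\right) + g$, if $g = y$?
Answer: $\frac{409187}{29} + i \sqrt{8578} \approx 14110.0 + 92.618 i$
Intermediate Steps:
$c{\left(J \right)} = -2 + J$
$f{\left(h \right)} = -2 + h$
$y = i \sqrt{8578}$ ($y = \sqrt{\left(-2 + 41\right) - 8617} = \sqrt{39 - 8617} = \sqrt{-8578} = i \sqrt{8578} \approx 92.617 i$)
$g = i \sqrt{8578} \approx 92.617 i$
$\left(780 \cdot 18 + \left(73 + - \frac{3}{-29} \left(-30\right)\right)\right) + g = \left(780 \cdot 18 + \left(73 + - \frac{3}{-29} \left(-30\right)\right)\right) + i \sqrt{8578} = \left(14040 + \left(73 + \left(-3\right) \left(- \frac{1}{29}\right) \left(-30\right)\right)\right) + i \sqrt{8578} = \left(14040 + \left(73 + \frac{3}{29} \left(-30\right)\right)\right) + i \sqrt{8578} = \left(14040 + \left(73 - \frac{90}{29}\right)\right) + i \sqrt{8578} = \left(14040 + \frac{2027}{29}\right) + i \sqrt{8578} = \frac{409187}{29} + i \sqrt{8578}$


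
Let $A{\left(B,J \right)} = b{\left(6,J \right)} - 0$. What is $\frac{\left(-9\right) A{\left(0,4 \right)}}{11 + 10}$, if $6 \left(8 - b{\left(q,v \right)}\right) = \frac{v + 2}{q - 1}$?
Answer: $- \frac{117}{35} \approx -3.3429$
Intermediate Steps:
$b{\left(q,v \right)} = 8 - \frac{2 + v}{6 \left(-1 + q\right)}$ ($b{\left(q,v \right)} = 8 - \frac{\left(v + 2\right) \frac{1}{q - 1}}{6} = 8 - \frac{\left(2 + v\right) \frac{1}{-1 + q}}{6} = 8 - \frac{\frac{1}{-1 + q} \left(2 + v\right)}{6} = 8 - \frac{2 + v}{6 \left(-1 + q\right)}$)
$A{\left(B,J \right)} = \frac{119}{15} - \frac{J}{30}$ ($A{\left(B,J \right)} = \frac{-50 - J + 48 \cdot 6}{6 \left(-1 + 6\right)} - 0 = \frac{-50 - J + 288}{6 \cdot 5} + 0 = \frac{1}{6} \cdot \frac{1}{5} \left(238 - J\right) + 0 = \left(\frac{119}{15} - \frac{J}{30}\right) + 0 = \frac{119}{15} - \frac{J}{30}$)
$\frac{\left(-9\right) A{\left(0,4 \right)}}{11 + 10} = \frac{\left(-9\right) \left(\frac{119}{15} - \frac{2}{15}\right)}{11 + 10} = \frac{\left(-9\right) \left(\frac{119}{15} - \frac{2}{15}\right)}{21} = \left(-9\right) \frac{39}{5} \cdot \frac{1}{21} = \left(- \frac{351}{5}\right) \frac{1}{21} = - \frac{117}{35}$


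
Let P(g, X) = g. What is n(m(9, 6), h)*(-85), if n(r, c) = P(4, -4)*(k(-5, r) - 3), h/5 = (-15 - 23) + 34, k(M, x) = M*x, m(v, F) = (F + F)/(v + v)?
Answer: 6460/3 ≈ 2153.3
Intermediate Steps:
m(v, F) = F/v (m(v, F) = (2*F)/((2*v)) = (2*F)*(1/(2*v)) = F/v)
h = -20 (h = 5*((-15 - 23) + 34) = 5*(-38 + 34) = 5*(-4) = -20)
n(r, c) = -12 - 20*r (n(r, c) = 4*(-5*r - 3) = 4*(-3 - 5*r) = -12 - 20*r)
n(m(9, 6), h)*(-85) = (-12 - 120/9)*(-85) = (-12 - 20*⅔)*(-85) = (-12 - 40/3)*(-85) = -76/3*(-85) = 6460/3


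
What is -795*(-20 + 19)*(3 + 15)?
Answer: 14310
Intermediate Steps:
-795*(-20 + 19)*(3 + 15) = -(-795)*18 = -795*(-18) = 14310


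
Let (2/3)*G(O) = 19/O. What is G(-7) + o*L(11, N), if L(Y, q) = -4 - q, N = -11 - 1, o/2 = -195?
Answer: -43737/14 ≈ -3124.1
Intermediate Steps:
o = -390 (o = 2*(-195) = -390)
G(O) = 57/(2*O) (G(O) = 3*(19/O)/2 = 57/(2*O))
N = -12
G(-7) + o*L(11, N) = (57/2)/(-7) - 390*(-4 - 1*(-12)) = (57/2)*(-1/7) - 390*(-4 + 12) = -57/14 - 390*8 = -57/14 - 3120 = -43737/14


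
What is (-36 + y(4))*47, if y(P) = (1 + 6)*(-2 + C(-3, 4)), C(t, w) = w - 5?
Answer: -2679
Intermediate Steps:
C(t, w) = -5 + w
y(P) = -21 (y(P) = (1 + 6)*(-2 + (-5 + 4)) = 7*(-2 - 1) = 7*(-3) = -21)
(-36 + y(4))*47 = (-36 - 21)*47 = -57*47 = -2679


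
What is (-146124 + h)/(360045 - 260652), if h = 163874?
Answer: 17750/99393 ≈ 0.17858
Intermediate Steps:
(-146124 + h)/(360045 - 260652) = (-146124 + 163874)/(360045 - 260652) = 17750/99393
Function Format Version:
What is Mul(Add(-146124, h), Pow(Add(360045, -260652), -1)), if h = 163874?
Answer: Rational(17750, 99393) ≈ 0.17858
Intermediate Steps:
Mul(Add(-146124, h), Pow(Add(360045, -260652), -1)) = Mul(Add(-146124, 163874), Pow(Add(360045, -260652), -1)) = Mul(17750, Pow(99393, -1)) = Mul(17750, Rational(1, 99393)) = Rational(17750, 99393)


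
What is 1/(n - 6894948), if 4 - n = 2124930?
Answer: -1/9019874 ≈ -1.1087e-7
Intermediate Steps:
n = -2124926 (n = 4 - 1*2124930 = 4 - 2124930 = -2124926)
1/(n - 6894948) = 1/(-2124926 - 6894948) = 1/(-9019874) = -1/9019874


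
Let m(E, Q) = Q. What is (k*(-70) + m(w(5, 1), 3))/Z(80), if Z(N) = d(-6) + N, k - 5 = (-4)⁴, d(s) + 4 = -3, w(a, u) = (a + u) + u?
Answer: -18267/73 ≈ -250.23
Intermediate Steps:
w(a, u) = a + 2*u
d(s) = -7 (d(s) = -4 - 3 = -7)
k = 261 (k = 5 + (-4)⁴ = 5 + 256 = 261)
Z(N) = -7 + N
(k*(-70) + m(w(5, 1), 3))/Z(80) = (261*(-70) + 3)/(-7 + 80) = (-18270 + 3)/73 = -18267*1/73 = -18267/73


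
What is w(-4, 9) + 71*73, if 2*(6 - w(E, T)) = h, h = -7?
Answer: 10385/2 ≈ 5192.5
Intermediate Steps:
w(E, T) = 19/2 (w(E, T) = 6 - ½*(-7) = 6 + 7/2 = 19/2)
w(-4, 9) + 71*73 = 19/2 + 71*73 = 19/2 + 5183 = 10385/2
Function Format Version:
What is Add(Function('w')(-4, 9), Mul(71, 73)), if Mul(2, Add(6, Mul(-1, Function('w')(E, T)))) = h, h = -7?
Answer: Rational(10385, 2) ≈ 5192.5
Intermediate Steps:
Function('w')(E, T) = Rational(19, 2) (Function('w')(E, T) = Add(6, Mul(Rational(-1, 2), -7)) = Add(6, Rational(7, 2)) = Rational(19, 2))
Add(Function('w')(-4, 9), Mul(71, 73)) = Add(Rational(19, 2), Mul(71, 73)) = Add(Rational(19, 2), 5183) = Rational(10385, 2)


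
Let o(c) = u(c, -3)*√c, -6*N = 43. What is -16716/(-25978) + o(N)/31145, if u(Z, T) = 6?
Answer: 8358/12989 + I*√258/31145 ≈ 0.64347 + 0.00051573*I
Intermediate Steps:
N = -43/6 (N = -⅙*43 = -43/6 ≈ -7.1667)
o(c) = 6*√c
-16716/(-25978) + o(N)/31145 = -16716/(-25978) + (6*√(-43/6))/31145 = -16716*(-1/25978) + (6*(I*√258/6))*(1/31145) = 8358/12989 + (I*√258)*(1/31145) = 8358/12989 + I*√258/31145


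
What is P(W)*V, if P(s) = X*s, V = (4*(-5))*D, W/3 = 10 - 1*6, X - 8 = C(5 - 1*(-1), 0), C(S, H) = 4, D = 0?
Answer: 0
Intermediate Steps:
X = 12 (X = 8 + 4 = 12)
W = 12 (W = 3*(10 - 1*6) = 3*(10 - 6) = 3*4 = 12)
V = 0 (V = (4*(-5))*0 = -20*0 = 0)
P(s) = 12*s
P(W)*V = (12*12)*0 = 144*0 = 0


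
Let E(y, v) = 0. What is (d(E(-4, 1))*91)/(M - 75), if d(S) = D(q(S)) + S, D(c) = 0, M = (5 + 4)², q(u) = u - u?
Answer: 0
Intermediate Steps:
q(u) = 0
M = 81 (M = 9² = 81)
d(S) = S (d(S) = 0 + S = S)
(d(E(-4, 1))*91)/(M - 75) = (0*91)/(81 - 75) = 0/6 = 0*(⅙) = 0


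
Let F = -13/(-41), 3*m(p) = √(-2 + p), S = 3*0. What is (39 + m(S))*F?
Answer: 507/41 + 13*I*√2/123 ≈ 12.366 + 0.14947*I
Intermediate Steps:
S = 0
m(p) = √(-2 + p)/3
F = 13/41 (F = -13*(-1/41) = 13/41 ≈ 0.31707)
(39 + m(S))*F = (39 + √(-2 + 0)/3)*(13/41) = (39 + √(-2)/3)*(13/41) = (39 + (I*√2)/3)*(13/41) = (39 + I*√2/3)*(13/41) = 507/41 + 13*I*√2/123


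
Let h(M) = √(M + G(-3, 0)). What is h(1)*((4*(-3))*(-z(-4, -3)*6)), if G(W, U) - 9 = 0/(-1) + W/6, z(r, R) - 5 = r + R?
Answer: -72*√38 ≈ -443.84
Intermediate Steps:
z(r, R) = 5 + R + r (z(r, R) = 5 + (r + R) = 5 + (R + r) = 5 + R + r)
G(W, U) = 9 + W/6 (G(W, U) = 9 + (0/(-1) + W/6) = 9 + (0*(-1) + W*(⅙)) = 9 + (0 + W/6) = 9 + W/6)
h(M) = √(17/2 + M) (h(M) = √(M + (9 + (⅙)*(-3))) = √(M + (9 - ½)) = √(M + 17/2) = √(17/2 + M))
h(1)*((4*(-3))*(-z(-4, -3)*6)) = (√(34 + 4*1)/2)*((4*(-3))*(-(5 - 3 - 4)*6)) = (√(34 + 4)/2)*(-12*(-1*(-2))*6) = (√38/2)*(-24*6) = (√38/2)*(-12*12) = (√38/2)*(-144) = -72*√38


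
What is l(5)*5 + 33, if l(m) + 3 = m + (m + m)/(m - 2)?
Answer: 179/3 ≈ 59.667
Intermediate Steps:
l(m) = -3 + m + 2*m/(-2 + m) (l(m) = -3 + (m + (m + m)/(m - 2)) = -3 + (m + (2*m)/(-2 + m)) = -3 + (m + 2*m/(-2 + m)) = -3 + m + 2*m/(-2 + m))
l(5)*5 + 33 = ((6 + 5² - 3*5)/(-2 + 5))*5 + 33 = ((6 + 25 - 15)/3)*5 + 33 = ((⅓)*16)*5 + 33 = (16/3)*5 + 33 = 80/3 + 33 = 179/3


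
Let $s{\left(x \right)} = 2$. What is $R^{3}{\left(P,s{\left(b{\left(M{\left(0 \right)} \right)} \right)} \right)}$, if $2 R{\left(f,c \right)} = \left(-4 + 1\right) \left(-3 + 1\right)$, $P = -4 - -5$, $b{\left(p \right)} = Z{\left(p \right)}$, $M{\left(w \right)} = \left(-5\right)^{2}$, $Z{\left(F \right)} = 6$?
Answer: $27$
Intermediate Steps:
$M{\left(w \right)} = 25$
$b{\left(p \right)} = 6$
$P = 1$ ($P = -4 + 5 = 1$)
$R{\left(f,c \right)} = 3$ ($R{\left(f,c \right)} = \frac{\left(-4 + 1\right) \left(-3 + 1\right)}{2} = \frac{\left(-3\right) \left(-2\right)}{2} = \frac{1}{2} \cdot 6 = 3$)
$R^{3}{\left(P,s{\left(b{\left(M{\left(0 \right)} \right)} \right)} \right)} = 3^{3} = 27$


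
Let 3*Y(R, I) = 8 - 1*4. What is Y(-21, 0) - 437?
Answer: -1307/3 ≈ -435.67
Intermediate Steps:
Y(R, I) = 4/3 (Y(R, I) = (8 - 1*4)/3 = (8 - 4)/3 = (1/3)*4 = 4/3)
Y(-21, 0) - 437 = 4/3 - 437 = -1307/3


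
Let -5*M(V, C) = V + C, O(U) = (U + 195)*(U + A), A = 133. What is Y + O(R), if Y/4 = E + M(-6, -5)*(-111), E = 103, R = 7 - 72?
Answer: 41376/5 ≈ 8275.2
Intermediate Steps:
R = -65
O(U) = (133 + U)*(195 + U) (O(U) = (U + 195)*(U + 133) = (195 + U)*(133 + U) = (133 + U)*(195 + U))
M(V, C) = -C/5 - V/5 (M(V, C) = -(V + C)/5 = -(C + V)/5 = -C/5 - V/5)
Y = -2824/5 (Y = 4*(103 + (-⅕*(-5) - ⅕*(-6))*(-111)) = 4*(103 + (1 + 6/5)*(-111)) = 4*(103 + (11/5)*(-111)) = 4*(103 - 1221/5) = 4*(-706/5) = -2824/5 ≈ -564.80)
Y + O(R) = -2824/5 + (25935 + (-65)² + 328*(-65)) = -2824/5 + (25935 + 4225 - 21320) = -2824/5 + 8840 = 41376/5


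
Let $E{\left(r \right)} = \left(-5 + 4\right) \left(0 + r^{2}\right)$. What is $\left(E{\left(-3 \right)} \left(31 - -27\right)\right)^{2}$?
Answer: $272484$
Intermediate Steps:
$E{\left(r \right)} = - r^{2}$
$\left(E{\left(-3 \right)} \left(31 - -27\right)\right)^{2} = \left(- \left(-3\right)^{2} \left(31 - -27\right)\right)^{2} = \left(\left(-1\right) 9 \left(31 + 27\right)\right)^{2} = \left(\left(-9\right) 58\right)^{2} = \left(-522\right)^{2} = 272484$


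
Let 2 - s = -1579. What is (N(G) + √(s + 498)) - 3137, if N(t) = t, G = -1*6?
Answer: -3143 + 3*√231 ≈ -3097.4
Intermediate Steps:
s = 1581 (s = 2 - 1*(-1579) = 2 + 1579 = 1581)
G = -6
(N(G) + √(s + 498)) - 3137 = (-6 + √(1581 + 498)) - 3137 = (-6 + √2079) - 3137 = (-6 + 3*√231) - 3137 = -3143 + 3*√231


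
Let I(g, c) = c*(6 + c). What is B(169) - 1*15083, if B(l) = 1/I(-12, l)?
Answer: -446079724/29575 ≈ -15083.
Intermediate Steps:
B(l) = 1/(l*(6 + l))
B(169) - 1*15083 = 1/(169*(6 + 169)) - 1*15083 = (1/169)/175 - 15083 = (1/169)*(1/175) - 15083 = 1/29575 - 15083 = -446079724/29575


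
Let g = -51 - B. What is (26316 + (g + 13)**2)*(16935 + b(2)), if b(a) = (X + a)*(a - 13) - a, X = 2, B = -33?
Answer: 444873149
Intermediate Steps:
b(a) = -a + (-13 + a)*(2 + a) (b(a) = (2 + a)*(a - 13) - a = (2 + a)*(-13 + a) - a = (-13 + a)*(2 + a) - a = -a + (-13 + a)*(2 + a))
g = -18 (g = -51 - 1*(-33) = -51 + 33 = -18)
(26316 + (g + 13)**2)*(16935 + b(2)) = (26316 + (-18 + 13)**2)*(16935 + (-26 + 2**2 - 12*2)) = (26316 + (-5)**2)*(16935 + (-26 + 4 - 24)) = (26316 + 25)*(16935 - 46) = 26341*16889 = 444873149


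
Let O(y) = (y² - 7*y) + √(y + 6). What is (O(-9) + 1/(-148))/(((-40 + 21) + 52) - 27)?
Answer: 21311/888 + I*√3/6 ≈ 23.999 + 0.28868*I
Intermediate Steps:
O(y) = y² + √(6 + y) - 7*y (O(y) = (y² - 7*y) + √(6 + y) = y² + √(6 + y) - 7*y)
(O(-9) + 1/(-148))/(((-40 + 21) + 52) - 27) = (((-9)² + √(6 - 9) - 7*(-9)) + 1/(-148))/(((-40 + 21) + 52) - 27) = ((81 + √(-3) + 63) - 1/148)/((-19 + 52) - 27) = ((81 + I*√3 + 63) - 1/148)/(33 - 27) = ((144 + I*√3) - 1/148)/6 = (21311/148 + I*√3)*(⅙) = 21311/888 + I*√3/6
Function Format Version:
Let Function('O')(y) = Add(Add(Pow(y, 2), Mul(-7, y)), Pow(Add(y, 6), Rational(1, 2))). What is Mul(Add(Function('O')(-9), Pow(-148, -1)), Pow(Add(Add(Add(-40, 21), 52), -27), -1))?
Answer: Add(Rational(21311, 888), Mul(Rational(1, 6), I, Pow(3, Rational(1, 2)))) ≈ Add(23.999, Mul(0.28868, I))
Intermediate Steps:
Function('O')(y) = Add(Pow(y, 2), Pow(Add(6, y), Rational(1, 2)), Mul(-7, y)) (Function('O')(y) = Add(Add(Pow(y, 2), Mul(-7, y)), Pow(Add(6, y), Rational(1, 2))) = Add(Pow(y, 2), Pow(Add(6, y), Rational(1, 2)), Mul(-7, y)))
Mul(Add(Function('O')(-9), Pow(-148, -1)), Pow(Add(Add(Add(-40, 21), 52), -27), -1)) = Mul(Add(Add(Pow(-9, 2), Pow(Add(6, -9), Rational(1, 2)), Mul(-7, -9)), Pow(-148, -1)), Pow(Add(Add(Add(-40, 21), 52), -27), -1)) = Mul(Add(Add(81, Pow(-3, Rational(1, 2)), 63), Rational(-1, 148)), Pow(Add(Add(-19, 52), -27), -1)) = Mul(Add(Add(81, Mul(I, Pow(3, Rational(1, 2))), 63), Rational(-1, 148)), Pow(Add(33, -27), -1)) = Mul(Add(Add(144, Mul(I, Pow(3, Rational(1, 2)))), Rational(-1, 148)), Pow(6, -1)) = Mul(Add(Rational(21311, 148), Mul(I, Pow(3, Rational(1, 2)))), Rational(1, 6)) = Add(Rational(21311, 888), Mul(Rational(1, 6), I, Pow(3, Rational(1, 2))))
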